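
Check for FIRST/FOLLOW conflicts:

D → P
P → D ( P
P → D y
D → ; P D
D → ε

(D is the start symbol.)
Yes. D → P with FOLLOW(D) on { '(', 'y' }

Nullable non-terminals: D.
FIRST sets used below: FIRST(P) = { '(', ';', 'y' }

D: nullable alternative(s) D → ε; FOLLOW(D) = { $, '(', 'y' }
  D → P: FIRST \ {ε} = { '(', ';', 'y' } — overlaps FOLLOW(D) on { '(', 'y' }: CONFLICT
  D → ; P D: FIRST \ {ε} = { ';' } — disjoint from FOLLOW(D)
  D → ε: FIRST \ {ε} = { } — this is the only nullable alternative, skip

P has no nullable alternative, so no FIRST/FOLLOW check is needed there.

So the grammar has 1 FIRST/FOLLOW conflict (marked CONFLICT above).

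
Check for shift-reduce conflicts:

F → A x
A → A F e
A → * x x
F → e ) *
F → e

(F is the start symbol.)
A shift-reduce conflict occurs when an LR(0) state has both:
  - a complete (reduce) item [A → α .] (dot at the end), and
  - a shift item [B → β . c γ] (dot before a terminal).

Augment with F' → F and build the canonical LR(0) collection (I0 = CLOSURE({[F' → . F]}), then GOTO on every symbol after a dot until no new states appear). It has 12 states:
  I0: { [A → . * x x], [A → . A F e], [F → . A x], [F → . e ) *], [F → . e], [F' → . F] }  — shift
  I1: { [A → * . x x] }  — shift
  I2: { [A → . * x x], [A → . A F e], [A → A . F e], [F → . A x], [F → . e ) *], [F → . e], [F → A . x] }  — shift
  I3: { [F' → F .] }  — accept
  I4: { [F → e . ) *], [F → e .] }  — shift, reduce
  I5: { [F → e ) . *] }  — shift
  I6: { [F → e ) * .] }  — reduce
  I7: { [A → A F . e] }  — shift
  I8: { [F → A x .] }  — reduce
  I9: { [A → A F e .] }  — reduce
  I10: { [A → * x . x] }  — shift
  I11: { [A → * x x .] }  — reduce

I4 contains reduce item [F → e .] and shift item [F → e . ) *] — shift-reduce conflict.

Answer: Yes — I4: [F → e .] vs [F → e . ) *]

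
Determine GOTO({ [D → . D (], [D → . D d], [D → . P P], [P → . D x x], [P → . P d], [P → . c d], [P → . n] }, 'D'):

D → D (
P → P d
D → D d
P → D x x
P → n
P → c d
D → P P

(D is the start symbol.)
GOTO(I, 'D') = CLOSURE({ [A → αX.β] : [A → α.Xβ] ∈ I, X = 'D' })

Items with dot before 'D', with the dot advanced:
  [D → . D (] → [D → D . (]
  [D → . D d] → [D → D . d]
  [P → . D x x] → [P → D . x x]
Closure adds nothing (no advanced item has the dot before a non-terminal).

GOTO = { [D → D . (], [D → D . d], [P → D . x x] }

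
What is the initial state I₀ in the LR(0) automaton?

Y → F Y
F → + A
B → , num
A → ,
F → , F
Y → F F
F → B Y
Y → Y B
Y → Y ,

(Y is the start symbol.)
{ [B → . , num], [F → . + A], [F → . , F], [F → . B Y], [Y → . F F], [Y → . F Y], [Y → . Y ,], [Y → . Y B], [Y' → . Y] }

First, augment the grammar with Y' → Y
I₀ = CLOSURE({ [Y' → . Y] }):
  [Y' → . Y] has the dot before Y: add [Y → . F Y], [Y → . F F], [Y → . Y B], [Y → . Y ,]
  [Y → . F Y] has the dot before F: add [F → . + A], [F → . , F], [F → . B Y]
  [F → . B Y] has the dot before B: add [B → . , num]
No further items can be added.

I₀ = { [B → . , num], [F → . + A], [F → . , F], [F → . B Y], [Y → . F F], [Y → . F Y], [Y → . Y ,], [Y → . Y B], [Y' → . Y] }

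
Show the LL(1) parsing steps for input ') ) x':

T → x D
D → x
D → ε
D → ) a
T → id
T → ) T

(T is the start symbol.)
LL(1) parsing maintains a stack (initially the start symbol over $) and the input. At each step: if the stack top is a terminal, match it against the current input token; if it is a non-terminal N, replace it with the RHS of M[N, lookahead] (the unique production whose predict set contains the lookahead).

Stack is shown with the top on the left.

Stack  Input    Action
----------------------
T $    ) ) x $  output T → ) T
) T $  ) ) x $  match ')'
T $    ) x $    output T → ) T
) T $  ) x $    match ')'
T $    x $      output T → x D
x D $  x $      match 'x'
D $    $        output D → ε
$      $        accept

The string is accepted.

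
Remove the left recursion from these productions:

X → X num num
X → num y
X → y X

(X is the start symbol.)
X → num y X'
X → y X X'
X' → num num X'
X' → ε

X is directly left-recursive. The standard transformation for
  A → A α₁ | ... | A α_m | β₁ | ... | β_n
is
  A  → β₁ A' | ... | β_n A'
  A' → α₁ A' | ... | α_m A' | ε

X → num y becomes X → num y X'
X → y X becomes X → y X X'
X → X num num becomes X' → num num X'
Add X' → ε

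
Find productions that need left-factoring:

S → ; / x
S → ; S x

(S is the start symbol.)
Yes, S has productions with common prefix ';'

Left-factoring is needed when two productions for the same non-terminal
share a common prefix on the right-hand side.

Productions for S:
  S → ; / x
  S → ; S x

Found common prefix ';' in productions for S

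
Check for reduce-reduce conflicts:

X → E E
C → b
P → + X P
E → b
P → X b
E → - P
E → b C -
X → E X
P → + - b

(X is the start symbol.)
Yes — I17: [E → b .] vs [P → + - b .]

A reduce-reduce conflict occurs when an LR(0) state has two complete items [A → α .] and [B → β .] — both call for a reduction, and with no lookahead the parser cannot choose between them.

Augment with X' → X and build the canonical LR(0) collection (I0 = CLOSURE({[X' → . X]}), then GOTO on every symbol after a dot until no new states appear). It has 18 states:
  I0: { [E → . - P], [E → . b C -], [E → . b], [X → . E E], [X → . E X], [X' → . X] }  — shift
  I1: { [E → - . P], [E → . - P], [E → . b C -], [E → . b], [P → . + - b], [P → . + X P], [P → . X b], [X → . E E], [X → . E X] }  — shift
  I2: { [E → . - P], [E → . b C -], [E → . b], [X → . E E], [X → . E X], [X → E . E], [X → E . X] }  — shift
  I3: { [X' → X .] }  — accept
  I4: { [C → . b], [E → b . C -], [E → b .] }  — shift, reduce
  I5: { [E → b C . -] }  — shift
  I6: { [C → b .] }  — reduce
  I7: { [E → b C - .] }  — reduce
  I8: { [E → . - P], [E → . b C -], [E → . b], [X → . E E], [X → . E X], [X → E . E], [X → E . X], [X → E E .] }  — shift, reduce
  I9: { [X → E X .] }  — reduce
  I10: { [E → . - P], [E → . b C -], [E → . b], [P → + . - b], [P → + . X P], [X → . E E], [X → . E X] }  — shift
  I11: { [E → - P .] }  — reduce
  I12: { [P → X . b] }  — shift
  I13: { [P → X b .] }  — reduce
  I14: { [E → - . P], [E → . - P], [E → . b C -], [E → . b], [P → + - . b], [P → . + - b], [P → . + X P], [P → . X b], [X → . E E], [X → . E X] }  — shift
  I15: { [E → . - P], [E → . b C -], [E → . b], [P → + X . P], [P → . + - b], [P → . + X P], [P → . X b], [X → . E E], [X → . E X] }  — shift
  I16: { [P → + X P .] }  — reduce
  I17: { [C → . b], [E → b . C -], [E → b .], [P → + - b .] }  — shift, 2 reduces

I17 contains complete items [E → b .], [P → + - b .] — reduce-reduce conflict.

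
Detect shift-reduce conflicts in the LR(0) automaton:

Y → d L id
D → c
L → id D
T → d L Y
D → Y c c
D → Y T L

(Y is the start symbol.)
No shift-reduce conflicts

A shift-reduce conflict occurs when an LR(0) state has both:
  - a complete (reduce) item [A → α .] (dot at the end), and
  - a shift item [B → β . c γ] (dot before a terminal).

Augment with Y' → Y and build the canonical LR(0) collection (I0 = CLOSURE({[Y' → . Y]}), then GOTO on every symbol after a dot until no new states appear). It has 16 states:
  I0: { [Y → . d L id], [Y' → . Y] }  — shift
  I1: { [Y' → Y .] }  — accept
  I2: { [L → . id D], [Y → d . L id] }  — shift
  I3: { [Y → d L . id] }  — shift
  I4: { [D → . Y T L], [D → . Y c c], [D → . c], [L → id . D], [Y → . d L id] }  — shift
  I5: { [L → id D .] }  — reduce
  I6: { [D → Y . T L], [D → Y . c c], [T → . d L Y] }  — shift
  I7: { [D → c .] }  — reduce
  I8: { [D → Y T . L], [L → . id D] }  — shift
  I9: { [D → Y c . c] }  — shift
  I10: { [L → . id D], [T → d . L Y] }  — shift
  I11: { [T → d L . Y], [Y → . d L id] }  — shift
  I12: { [T → d L Y .] }  — reduce
  I13: { [D → Y c c .] }  — reduce
  I14: { [D → Y T L .] }  — reduce
  I15: { [Y → d L id .] }  — reduce

No state contains both a complete item and a shift item.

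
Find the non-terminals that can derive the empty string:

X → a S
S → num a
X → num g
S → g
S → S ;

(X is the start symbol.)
None

There are no ε-productions, so no non-terminal can derive ε.
No non-terminals are nullable.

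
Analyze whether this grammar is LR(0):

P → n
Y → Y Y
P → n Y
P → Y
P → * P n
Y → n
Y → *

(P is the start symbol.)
No. Shift-reduce conflict between [Y → * .] and [P → . * P n]

A grammar is LR(0) if no state in the canonical LR(0) collection has:
  - both a shift item (dot before a terminal) and a complete item (shift-reduce conflict), or
  - two or more complete items (reduce-reduce conflict; the accept item [P' → P .] counts as a complete item here).

Augment with P' → P and build the canonical LR(0) collection (I0 = CLOSURE({[P' → . P]}), then GOTO on every symbol after a dot until no new states appear). It has 11 states:
  I0: { [P → . * P n], [P → . Y], [P → . n Y], [P → . n], [P' → . P], [Y → . *], [Y → . Y Y], [Y → . n] }  — shift
  I1: { [P → * . P n], [P → . * P n], [P → . Y], [P → . n Y], [P → . n], [Y → * .], [Y → . *], [Y → . Y Y], [Y → . n] }  — shift, reduce
  I2: { [P' → P .] }  — accept
  I3: { [P → Y .], [Y → . *], [Y → . Y Y], [Y → . n], [Y → Y . Y] }  — shift, reduce
  I4: { [P → n . Y], [P → n .], [Y → . *], [Y → . Y Y], [Y → . n], [Y → n .] }  — shift, 2 reduces
  I5: { [Y → * .] }  — reduce
  I6: { [P → n Y .], [Y → . *], [Y → . Y Y], [Y → . n], [Y → Y . Y] }  — shift, reduce
  I7: { [Y → n .] }  — reduce
  I8: { [Y → . *], [Y → . Y Y], [Y → . n], [Y → Y . Y], [Y → Y Y .] }  — shift, reduce
  I9: { [P → * P . n] }  — shift
  I10: { [P → * P n .] }  — reduce

Conflict in state I1:
  Shift-reduce conflict between [Y → * .] and [P → . * P n]
So the grammar is NOT LR(0).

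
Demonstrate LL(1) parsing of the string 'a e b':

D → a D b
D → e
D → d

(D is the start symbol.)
LL(1) parsing maintains a stack (initially the start symbol over $) and the input. At each step: if the stack top is a terminal, match it against the current input token; if it is a non-terminal N, replace it with the RHS of M[N, lookahead] (the unique production whose predict set contains the lookahead).

Stack is shown with the top on the left.

Stack    Input    Action
------------------------
D $      a e b $  output D → a D b
a D b $  a e b $  match 'a'
D b $    e b $    output D → e
e b $    e b $    match 'e'
b $      b $      match 'b'
$        $        accept

The string is accepted.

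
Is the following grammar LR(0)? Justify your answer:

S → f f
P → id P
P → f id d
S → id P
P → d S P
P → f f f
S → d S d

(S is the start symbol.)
A grammar is LR(0) if no state in the canonical LR(0) collection has:
  - both a shift item (dot before a terminal) and a complete item (shift-reduce conflict), or
  - two or more complete items (reduce-reduce conflict; the accept item [S' → S .] counts as a complete item here).

Augment with S' → S and build the canonical LR(0) collection (I0 = CLOSURE({[S' → . S]}), then GOTO on every symbol after a dot until no new states appear). It has 19 states:
  I0: { [S → . d S d], [S → . f f], [S → . id P], [S' → . S] }  — shift
  I1: { [S' → S .] }  — accept
  I2: { [S → . d S d], [S → . f f], [S → . id P], [S → d . S d] }  — shift
  I3: { [S → f . f] }  — shift
  I4: { [P → . d S P], [P → . f f f], [P → . f id d], [P → . id P], [S → id . P] }  — shift
  I5: { [S → id P .] }  — reduce
  I6: { [P → d . S P], [S → . d S d], [S → . f f], [S → . id P] }  — shift
  I7: { [P → f . f f], [P → f . id d] }  — shift
  I8: { [P → . d S P], [P → . f f f], [P → . f id d], [P → . id P], [P → id . P] }  — shift
  I9: { [P → id P .] }  — reduce
  I10: { [P → f f . f] }  — shift
  I11: { [P → f id . d] }  — shift
  I12: { [P → f id d .] }  — reduce
  I13: { [P → f f f .] }  — reduce
  I14: { [P → . d S P], [P → . f f f], [P → . f id d], [P → . id P], [P → d S . P] }  — shift
  I15: { [P → d S P .] }  — reduce
  I16: { [S → f f .] }  — reduce
  I17: { [S → d S . d] }  — shift
  I18: { [S → d S d .] }  — reduce

Every state is either a pure shift/goto state or contains exactly one complete item and nothing to shift — no conflicts. The grammar is LR(0).

Answer: Yes, the grammar is LR(0)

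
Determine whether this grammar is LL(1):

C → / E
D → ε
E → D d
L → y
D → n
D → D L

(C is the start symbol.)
A grammar is LL(1) if for each non-terminal N with multiple productions, the predict sets of those productions are pairwise disjoint, where PREDICT(N → α) = (FIRST(α) \ {ε}) ∪ (FOLLOW(N) if α ⇒* ε).

Relevant sets:
  FIRST(D) = { 'n', 'y', ε }
  FIRST(L) = { 'y' }
  FOLLOW(D) = { 'd', 'y' }

For D:
  PREDICT(D → ε) = { 'd', 'y' }
  PREDICT(D → n) = { 'n' }
  PREDICT(D → D L) = { 'n', 'y' }
C, E, L have a single production, so nothing to check there.

Conflict found: Predict set conflict for D: { 'y' }
The grammar is NOT LL(1).

Answer: No. Predict set conflict for D: { 'y' }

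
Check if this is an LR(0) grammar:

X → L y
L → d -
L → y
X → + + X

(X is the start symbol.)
Yes, the grammar is LR(0)

A grammar is LR(0) if no state in the canonical LR(0) collection has:
  - both a shift item (dot before a terminal) and a complete item (shift-reduce conflict), or
  - two or more complete items (reduce-reduce conflict; the accept item [X' → X .] counts as a complete item here).

Augment with X' → X and build the canonical LR(0) collection (I0 = CLOSURE({[X' → . X]}), then GOTO on every symbol after a dot until no new states appear). It has 10 states:
  I0: { [L → . d -], [L → . y], [X → . + + X], [X → . L y], [X' → . X] }  — shift
  I1: { [X → + . + X] }  — shift
  I2: { [X → L . y] }  — shift
  I3: { [X' → X .] }  — accept
  I4: { [L → d . -] }  — shift
  I5: { [L → y .] }  — reduce
  I6: { [L → d - .] }  — reduce
  I7: { [X → L y .] }  — reduce
  I8: { [L → . d -], [L → . y], [X → + + . X], [X → . + + X], [X → . L y] }  — shift
  I9: { [X → + + X .] }  — reduce

Every state is either a pure shift/goto state or contains exactly one complete item and nothing to shift — no conflicts. The grammar is LR(0).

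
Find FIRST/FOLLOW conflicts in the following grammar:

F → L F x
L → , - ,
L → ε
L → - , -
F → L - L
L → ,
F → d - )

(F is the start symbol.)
A FIRST/FOLLOW conflict occurs when a non-terminal N has a nullable alternative N → β (β ⇒* ε) and another alternative N → α with FIRST(α) ∩ FOLLOW(N) ≠ ∅: on such a lookahead the parser cannot decide between expanding α and letting N vanish via β.

Nullable non-terminals: L.

L: nullable alternative(s) L → ε; FOLLOW(L) = { $, ',', '-', 'd', 'x' }
  L → , - ,: FIRST \ {ε} = { ',' } — overlaps FOLLOW(L) on { ',' }: CONFLICT
  L → ε: FIRST \ {ε} = { } — this is the only nullable alternative, skip
  L → - , -: FIRST \ {ε} = { '-' } — overlaps FOLLOW(L) on { '-' }: CONFLICT
  L → ,: FIRST \ {ε} = { ',' } — overlaps FOLLOW(L) on { ',' }: CONFLICT

F has no nullable alternative, so no FIRST/FOLLOW check is needed there.

So the grammar has 3 FIRST/FOLLOW conflicts (marked CONFLICT above).

Answer: Yes. L → ',' '-' ',' with FOLLOW(L) on { ',' }; L → '-' ',' '-' with FOLLOW(L) on { '-' }; L → ',' with FOLLOW(L) on { ',' }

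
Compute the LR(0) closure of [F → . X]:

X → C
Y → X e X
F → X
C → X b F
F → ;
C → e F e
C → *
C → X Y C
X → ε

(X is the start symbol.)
To compute CLOSURE, for each item [A → α.Bβ] where B is a non-terminal, add [B → .γ] for all productions B → γ; repeat for the newly added items until nothing changes.

Start with: [F → . X]
  [F → . X] has the dot before X: add [X → . C], [X → .]
  [X → . C] has the dot before C: add [C → . X b F], [C → . e F e], [C → . *], [C → . X Y C]
No further items can be added.

CLOSURE = { [C → . *], [C → . X Y C], [C → . X b F], [C → . e F e], [F → . X], [X → . C], [X → .] }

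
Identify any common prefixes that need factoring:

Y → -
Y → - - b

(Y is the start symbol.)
Yes, Y has productions with common prefix '-'

Left-factoring is needed when two productions for the same non-terminal
share a common prefix on the right-hand side.

Productions for Y:
  Y → -
  Y → - - b

Found common prefix '-' in productions for Y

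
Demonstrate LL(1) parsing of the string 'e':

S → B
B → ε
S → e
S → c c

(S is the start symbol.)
Stack is shown with the top on the left.

Stack  Input  Action
--------------------
S $    e $    output S → e
e $    e $    match 'e'
$      $      accept

The string is accepted.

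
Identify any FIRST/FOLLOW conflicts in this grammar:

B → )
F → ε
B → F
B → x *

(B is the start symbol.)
No FIRST/FOLLOW conflicts.

Nullable non-terminals: B, F.
FIRST sets used below: FIRST(F) = { ε }

B: nullable alternative(s) B → F; FOLLOW(B) = { $ }
  B → ): FIRST \ {ε} = { ')' } — disjoint from FOLLOW(B)
  B → F: FIRST \ {ε} = { } — this is the only nullable alternative, skip
  B → x *: FIRST \ {ε} = { 'x' } — disjoint from FOLLOW(B)
F has a nullable alternative but only one production, so nothing to check.

No FIRST/FOLLOW conflicts found.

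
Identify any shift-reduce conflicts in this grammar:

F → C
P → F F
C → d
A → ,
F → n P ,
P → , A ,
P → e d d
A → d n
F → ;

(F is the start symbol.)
A shift-reduce conflict occurs when an LR(0) state has both:
  - a complete (reduce) item [A → α .] (dot at the end), and
  - a shift item [B → β . c γ] (dot before a terminal).

Augment with F' → F and build the canonical LR(0) collection (I0 = CLOSURE({[F' → . F]}), then GOTO on every symbol after a dot until no new states appear). It has 19 states:
  I0: { [C → . d], [F → . ;], [F → . C], [F → . n P ,], [F' → . F] }  — shift
  I1: { [F → ; .] }  — reduce
  I2: { [F → C .] }  — reduce
  I3: { [F' → F .] }  — accept
  I4: { [C → d .] }  — reduce
  I5: { [C → . d], [F → . ;], [F → . C], [F → . n P ,], [F → n . P ,], [P → . , A ,], [P → . F F], [P → . e d d] }  — shift
  I6: { [A → . ,], [A → . d n], [P → , . A ,] }  — shift
  I7: { [C → . d], [F → . ;], [F → . C], [F → . n P ,], [P → F . F] }  — shift
  I8: { [F → n P . ,] }  — shift
  I9: { [P → e . d d] }  — shift
  I10: { [P → e d . d] }  — shift
  I11: { [P → e d d .] }  — reduce
  I12: { [F → n P , .] }  — reduce
  I13: { [P → F F .] }  — reduce
  I14: { [A → , .] }  — reduce
  I15: { [P → , A . ,] }  — shift
  I16: { [A → d . n] }  — shift
  I17: { [A → d n .] }  — reduce
  I18: { [P → , A , .] }  — reduce

No state contains both a complete item and a shift item.

Answer: No shift-reduce conflicts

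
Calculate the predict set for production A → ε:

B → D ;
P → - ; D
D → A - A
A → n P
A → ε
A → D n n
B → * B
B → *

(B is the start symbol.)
PREDICT(A → ε) = (FIRST(RHS) \ {ε}) ∪ (FOLLOW(A) if ε ∈ FIRST(RHS), i.e. RHS ⇒* ε)
The right-hand side is ε (FIRST(ε) = { ε }), so the predict set is FOLLOW(A) = { '-', ';', 'n' }
PREDICT(A → ε) = { '-', ';', 'n' }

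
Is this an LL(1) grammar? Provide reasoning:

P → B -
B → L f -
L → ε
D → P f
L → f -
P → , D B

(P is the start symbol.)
No. Predict set conflict for L: { 'f' }

Relevant sets:
  FIRST(B) = { 'f' }
  FOLLOW(L) = { 'f' }

For P:
  PREDICT(P → B '-') = { 'f' }
  PREDICT(P → ',' D B) = { ',' }
For L:
  PREDICT(L → ε) = { 'f' }
  PREDICT(L → f '-') = { 'f' }
B, D have a single production, so nothing to check there.

Conflict found: Predict set conflict for L: { 'f' }
The grammar is NOT LL(1).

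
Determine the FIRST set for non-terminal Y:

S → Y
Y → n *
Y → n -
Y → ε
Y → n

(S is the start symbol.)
To compute FIRST(Y), examine every production with Y on the left-hand side, reading each right-hand side left to right until a non-nullable symbol is reached.

From Y → n *:
  - n is a terminal: add 'n' and stop
From Y → n -:
  - n is a terminal: add 'n' and stop
From Y → ε:
  - ε-production, so ε ∈ FIRST(Y)
From Y → n:
  - n is a terminal: add 'n' and stop

Collecting: FIRST(Y) = { 'n', ε }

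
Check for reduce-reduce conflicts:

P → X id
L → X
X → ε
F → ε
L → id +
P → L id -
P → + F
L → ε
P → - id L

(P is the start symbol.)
Yes — I0: [L → .] vs [X → .]; I11: [L → .] vs [X → .]

Augment with P' → P and build the canonical LR(0) collection (I0 = CLOSURE({[P' → . P]}), then GOTO on every symbol after a dot until no new states appear). It has 15 states:
  I0: { [L → . X], [L → . id +], [L → .], [P → . + F], [P → . - id L], [P → . L id -], [P → . X id], [P' → . P], [X → .] }  — shift, 2 reduces
  I1: { [F → .], [P → + . F] }  — reduce
  I2: { [P → - . id L] }  — shift
  I3: { [P → L . id -] }  — shift
  I4: { [P' → P .] }  — accept
  I5: { [L → X .], [P → X . id] }  — shift, reduce
  I6: { [L → id . +] }  — shift
  I7: { [L → id + .] }  — reduce
  I8: { [P → X id .] }  — reduce
  I9: { [P → L id . -] }  — shift
  I10: { [P → L id - .] }  — reduce
  I11: { [L → . X], [L → . id +], [L → .], [P → - id . L], [X → .] }  — shift, 2 reduces
  I12: { [P → - id L .] }  — reduce
  I13: { [L → X .] }  — reduce
  I14: { [P → + F .] }  — reduce

I0 contains complete items [L → .], [X → .] — reduce-reduce conflict.
I11 contains complete items [L → .], [X → .] — reduce-reduce conflict.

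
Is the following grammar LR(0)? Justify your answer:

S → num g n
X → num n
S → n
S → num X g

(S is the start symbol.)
Augment with S' → S and build the canonical LR(0) collection (I0 = CLOSURE({[S' → . S]}), then GOTO on every symbol after a dot until no new states appear). It has 10 states:
  I0: { [S → . n], [S → . num X g], [S → . num g n], [S' → . S] }  — shift
  I1: { [S' → S .] }  — accept
  I2: { [S → n .] }  — reduce
  I3: { [S → num . X g], [S → num . g n], [X → . num n] }  — shift
  I4: { [S → num X . g] }  — shift
  I5: { [S → num g . n] }  — shift
  I6: { [X → num . n] }  — shift
  I7: { [X → num n .] }  — reduce
  I8: { [S → num g n .] }  — reduce
  I9: { [S → num X g .] }  — reduce

Every state is either a pure shift/goto state or contains exactly one complete item and nothing to shift — no conflicts. The grammar is LR(0).

Answer: Yes, the grammar is LR(0)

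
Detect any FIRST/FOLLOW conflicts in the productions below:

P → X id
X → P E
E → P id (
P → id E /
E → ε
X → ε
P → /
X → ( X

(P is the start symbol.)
A FIRST/FOLLOW conflict occurs when a non-terminal N has a nullable alternative N → β (β ⇒* ε) and another alternative N → α with FIRST(α) ∩ FOLLOW(N) ≠ ∅: on such a lookahead the parser cannot decide between expanding α and letting N vanish via β.

Nullable non-terminals: E, X.
FIRST sets used below: FIRST(P) = { '(', '/', 'id' }

E: nullable alternative(s) E → ε; FOLLOW(E) = { '/', 'id' }
  E → P id (: FIRST \ {ε} = { '(', '/', 'id' } — overlaps FOLLOW(E) on { '/', 'id' }: CONFLICT
  E → ε: FIRST \ {ε} = { } — this is the only nullable alternative, skip

X: nullable alternative(s) X → ε; FOLLOW(X) = { 'id' }
  X → P E: FIRST \ {ε} = { '(', '/', 'id' } — overlaps FOLLOW(X) on { 'id' }: CONFLICT
  X → ε: FIRST \ {ε} = { } — this is the only nullable alternative, skip
  X → ( X: FIRST \ {ε} = { '(' } — disjoint from FOLLOW(X)

P has no nullable alternative, so no FIRST/FOLLOW check is needed there.

So the grammar has 2 FIRST/FOLLOW conflicts (marked CONFLICT above).

Answer: Yes. X → P E with FOLLOW(X) on { 'id' }; E → P id '(' with FOLLOW(E) on { '/', 'id' }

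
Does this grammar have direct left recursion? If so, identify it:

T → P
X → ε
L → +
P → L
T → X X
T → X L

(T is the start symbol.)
No direct left recursion

Direct left recursion occurs when N → N α for some non-terminal N (the right-hand side begins with the left-hand side itself).

T → P: starts with P
X → ε: starts with ε
L → +: starts with '+'
P → L: starts with L
T → X X: starts with X
T → X L: starts with X

No direct left recursion found.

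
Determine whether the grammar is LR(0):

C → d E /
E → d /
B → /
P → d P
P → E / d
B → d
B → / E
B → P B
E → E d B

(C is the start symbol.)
A grammar is LR(0) if no state in the canonical LR(0) collection has:
  - both a shift item (dot before a terminal) and a complete item (shift-reduce conflict), or
  - two or more complete items (reduce-reduce conflict; the accept item [C' → C .] counts as a complete item here).

Augment with C' → C and build the canonical LR(0) collection (I0 = CLOSURE({[C' → . C]}), then GOTO on every symbol after a dot until no new states appear). It has 19 states:
  I0: { [C → . d E /], [C' → . C] }  — shift
  I1: { [C' → C .] }  — accept
  I2: { [C → d . E /], [E → . E d B], [E → . d /] }  — shift
  I3: { [C → d E . /], [E → E . d B] }  — shift
  I4: { [E → d . /] }  — shift
  I5: { [E → d / .] }  — reduce
  I6: { [C → d E / .] }  — reduce
  I7: { [B → . / E], [B → . /], [B → . P B], [B → . d], [E → . E d B], [E → . d /], [E → E d . B], [P → . E / d], [P → . d P] }  — shift
  I8: { [B → / . E], [B → / .], [E → . E d B], [E → . d /] }  — shift, reduce
  I9: { [E → E d B .] }  — reduce
  I10: { [E → E . d B], [P → E . / d] }  — shift
  I11: { [B → . / E], [B → . /], [B → . P B], [B → . d], [B → P . B], [E → . E d B], [E → . d /], [P → . E / d], [P → . d P] }  — shift
  I12: { [B → d .], [E → . E d B], [E → . d /], [E → d . /], [P → . E / d], [P → . d P], [P → d . P] }  — shift, reduce
  I13: { [P → d P .] }  — reduce
  I14: { [E → . E d B], [E → . d /], [E → d . /], [P → . E / d], [P → . d P], [P → d . P] }  — shift
  I15: { [B → P B .] }  — reduce
  I16: { [P → E / . d] }  — shift
  I17: { [P → E / d .] }  — reduce
  I18: { [B → / E .], [E → E . d B] }  — shift, reduce

Conflict in state I8:
  Shift-reduce conflict between [B → / .] and [E → . d /]
So the grammar is NOT LR(0).

Answer: No. Shift-reduce conflict between [B → / .] and [E → . d /]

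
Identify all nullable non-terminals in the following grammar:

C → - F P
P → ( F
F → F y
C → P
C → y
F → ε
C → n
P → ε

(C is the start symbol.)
{ 'C', 'F', 'P' }

ε-productions: F → ε, P → ε
So F, P are immediately nullable.
C → P: every symbol on the right is nullable, so C is nullable too.
Every non-terminal is now nullable.
Nullable = { 'C', 'F', 'P' }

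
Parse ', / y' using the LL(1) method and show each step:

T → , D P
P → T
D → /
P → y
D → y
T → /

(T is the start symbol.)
Stack is shown with the top on the left.

Stack    Input    Action
------------------------
T $      , / y $  output T → , D P
, D P $  , / y $  match ','
D P $    / y $    output D → /
/ P $    / y $    match '/'
P $      y $      output P → y
y $      y $      match 'y'
$        $        accept

The string is accepted.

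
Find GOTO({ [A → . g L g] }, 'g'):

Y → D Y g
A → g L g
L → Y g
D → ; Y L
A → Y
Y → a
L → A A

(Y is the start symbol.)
GOTO(I, 'g') = CLOSURE({ [A → αX.β] : [A → α.Xβ] ∈ I, X = 'g' })

Items with dot before 'g', with the dot advanced:
  [A → . g L g] → [A → g . L g]
Closure of the advanced items:
  [A → g . L g] has the dot before L: add [L → . Y g], [L → . A A]
  [L → . Y g] has the dot before Y: add [Y → . D Y g], [Y → . a]
  [L → . A A] has the dot before A: add [A → . g L g], [A → . Y]
  [Y → . D Y g] has the dot before D: add [D → . ; Y L]

GOTO = { [A → . Y], [A → . g L g], [A → g . L g], [D → . ; Y L], [L → . A A], [L → . Y g], [Y → . D Y g], [Y → . a] }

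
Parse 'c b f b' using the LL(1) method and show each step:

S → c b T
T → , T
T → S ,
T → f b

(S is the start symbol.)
LL(1) parsing maintains a stack (initially the start symbol over $) and the input. At each step: if the stack top is a terminal, match it against the current input token; if it is a non-terminal N, replace it with the RHS of M[N, lookahead] (the unique production whose predict set contains the lookahead).

Stack is shown with the top on the left.

Stack    Input      Action
--------------------------
S $      c b f b $  output S → c b T
c b T $  c b f b $  match 'c'
b T $    b f b $    match 'b'
T $      f b $      output T → f b
f b $    f b $      match 'f'
b $      b $        match 'b'
$        $          accept

The string is accepted.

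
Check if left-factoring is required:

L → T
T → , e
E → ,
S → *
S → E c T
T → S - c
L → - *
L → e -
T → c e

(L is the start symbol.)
No, left-factoring is not needed

Left-factoring is needed when two productions for the same non-terminal
share a common prefix on the right-hand side.

Productions for L:
  L → T
  L → - *
  L → e -
Productions for T:
  T → , e
  T → S - c
  T → c e
Productions for S:
  S → *
  S → E c T

No common prefixes found.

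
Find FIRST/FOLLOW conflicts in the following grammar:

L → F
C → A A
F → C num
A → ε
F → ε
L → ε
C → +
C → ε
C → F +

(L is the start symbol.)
Yes. C → F '+' with FOLLOW(C) on { 'num' }; F → C num with FOLLOW(F) on { '+' }

A FIRST/FOLLOW conflict occurs when a non-terminal N has a nullable alternative N → β (β ⇒* ε) and another alternative N → α with FIRST(α) ∩ FOLLOW(N) ≠ ∅: on such a lookahead the parser cannot decide between expanding α and letting N vanish via β.

Nullable non-terminals: A, C, F, L.
FIRST sets used below: FIRST(A) = { ε }, FIRST(F) = { '+', 'num', ε }, FIRST(C) = { '+', 'num', ε }
A has a nullable alternative but only one production, so nothing to check.

C: nullable alternative(s) C → A A, C → ε; FOLLOW(C) = { 'num' }
  C → A A: FIRST \ {ε} = { } — disjoint from FOLLOW(C)
  C → +: FIRST \ {ε} = { '+' } — disjoint from FOLLOW(C)
  C → ε: FIRST \ {ε} = { } — disjoint from FOLLOW(C)
  C → F +: FIRST \ {ε} = { '+', 'num' } — overlaps FOLLOW(C) on { 'num' }: CONFLICT

F: nullable alternative(s) F → ε; FOLLOW(F) = { $, '+' }
  F → C num: FIRST \ {ε} = { '+', 'num' } — overlaps FOLLOW(F) on { '+' }: CONFLICT
  F → ε: FIRST \ {ε} = { } — this is the only nullable alternative, skip

L: nullable alternative(s) L → F, L → ε; FOLLOW(L) = { $ }
  L → F: FIRST \ {ε} = { '+', 'num' } — disjoint from FOLLOW(L)
  L → ε: FIRST \ {ε} = { } — disjoint from FOLLOW(L)

So the grammar has 2 FIRST/FOLLOW conflicts (marked CONFLICT above).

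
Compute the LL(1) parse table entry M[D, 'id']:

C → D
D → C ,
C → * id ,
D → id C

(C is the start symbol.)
D → C ,, D → id C

To find M[D, 'id'], we find productions for D where 'id' is in the predict set (PREDICT(N → α) = (FIRST(α) \ {ε}) ∪ (FOLLOW(N) if α ⇒* ε)).

Relevant sets:
  FIRST(C) = { '*', 'id' }

D → C ,: PREDICT = { '*', 'id' }
  'id' is in predict set, so this production goes in M[D, 'id']
D → id C: PREDICT = { 'id' }
  'id' is in predict set, so this production goes in M[D, 'id']

M[D, 'id'] = D → C ,, D → id C  (a multiply-defined cell — the grammar is not LL(1))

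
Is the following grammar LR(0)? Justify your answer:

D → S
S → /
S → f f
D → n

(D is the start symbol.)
Augment with D' → D and build the canonical LR(0) collection (I0 = CLOSURE({[D' → . D]}), then GOTO on every symbol after a dot until no new states appear). It has 7 states:
  I0: { [D → . S], [D → . n], [D' → . D], [S → . /], [S → . f f] }  — shift
  I1: { [S → / .] }  — reduce
  I2: { [D' → D .] }  — accept
  I3: { [D → S .] }  — reduce
  I4: { [S → f . f] }  — shift
  I5: { [D → n .] }  — reduce
  I6: { [S → f f .] }  — reduce

Every state is either a pure shift/goto state or contains exactly one complete item and nothing to shift — no conflicts. The grammar is LR(0).

Answer: Yes, the grammar is LR(0)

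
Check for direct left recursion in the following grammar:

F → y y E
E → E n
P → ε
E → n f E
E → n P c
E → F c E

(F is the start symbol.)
Direct left recursion occurs when N → N α for some non-terminal N (the right-hand side begins with the left-hand side itself).

F → y y E: starts with y
E → E n: LEFT RECURSIVE (starts with E)
P → ε: starts with ε
E → n f E: starts with n
E → n P c: starts with n
E → F c E: starts with F

The grammar has direct left recursion on: E.

Answer: Yes, E is left-recursive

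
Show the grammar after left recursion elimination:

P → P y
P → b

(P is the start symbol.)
P is directly left-recursive. The standard transformation for
  A → A α₁ | ... | A α_m | β₁ | ... | β_n
is
  A  → β₁ A' | ... | β_n A'
  A' → α₁ A' | ... | α_m A' | ε

P → b becomes P → b P'
P → P y becomes P' → y P'
Add P' → ε

Resulting grammar:
P → b P'
P' → y P'
P' → ε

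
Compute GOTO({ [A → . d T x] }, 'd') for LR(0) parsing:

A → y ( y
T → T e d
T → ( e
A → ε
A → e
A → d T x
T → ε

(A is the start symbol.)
{ [A → d . T x], [T → . ( e], [T → . T e d], [T → .] }

GOTO(I, 'd') = CLOSURE({ [A → αX.β] : [A → α.Xβ] ∈ I, X = 'd' })

Items with dot before 'd', with the dot advanced:
  [A → . d T x] → [A → d . T x]
Closure of the advanced items:
  [A → d . T x] has the dot before T: add [T → . T e d], [T → . ( e], [T → .]

GOTO = { [A → d . T x], [T → . ( e], [T → . T e d], [T → .] }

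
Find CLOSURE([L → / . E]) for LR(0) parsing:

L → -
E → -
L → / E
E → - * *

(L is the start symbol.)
{ [E → . - * *], [E → . -], [L → / . E] }

Start with: [L → / . E]
  [L → / . E] has the dot before E: add [E → . -], [E → . - * *]
No further items can be added.

CLOSURE = { [E → . - * *], [E → . -], [L → / . E] }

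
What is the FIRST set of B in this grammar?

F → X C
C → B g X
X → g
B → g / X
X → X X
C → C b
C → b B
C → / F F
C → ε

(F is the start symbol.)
{ 'g' }

To compute FIRST(B), examine every production with B on the left-hand side, reading each right-hand side left to right until a non-nullable symbol is reached.

From B → g / X:
  - g is a terminal: add 'g' and stop

Collecting: FIRST(B) = { 'g' }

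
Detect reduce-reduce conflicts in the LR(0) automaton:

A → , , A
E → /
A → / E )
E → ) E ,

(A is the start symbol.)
No reduce-reduce conflicts

Augment with A' → A and build the canonical LR(0) collection (I0 = CLOSURE({[A' → . A]}), then GOTO on every symbol after a dot until no new states appear). It has 12 states:
  I0: { [A → . , , A], [A → . / E )], [A' → . A] }  — shift
  I1: { [A → , . , A] }  — shift
  I2: { [A → / . E )], [E → . ) E ,], [E → . /] }  — shift
  I3: { [A' → A .] }  — accept
  I4: { [E → ) . E ,], [E → . ) E ,], [E → . /] }  — shift
  I5: { [E → / .] }  — reduce
  I6: { [A → / E . )] }  — shift
  I7: { [A → / E ) .] }  — reduce
  I8: { [E → ) E . ,] }  — shift
  I9: { [E → ) E , .] }  — reduce
  I10: { [A → , , . A], [A → . , , A], [A → . / E )] }  — shift
  I11: { [A → , , A .] }  — reduce

No state contains more than one complete item.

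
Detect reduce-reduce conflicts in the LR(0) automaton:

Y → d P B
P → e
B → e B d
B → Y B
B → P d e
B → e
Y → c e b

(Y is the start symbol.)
A reduce-reduce conflict occurs when an LR(0) state has two complete items [A → α .] and [B → β .] — both call for a reduction, and with no lookahead the parser cannot choose between them.

Augment with Y' → Y and build the canonical LR(0) collection (I0 = CLOSURE({[Y' → . Y]}), then GOTO on every symbol after a dot until no new states appear). It has 17 states:
  I0: { [Y → . c e b], [Y → . d P B], [Y' → . Y] }  — shift
  I1: { [Y' → Y .] }  — accept
  I2: { [Y → c . e b] }  — shift
  I3: { [P → . e], [Y → d . P B] }  — shift
  I4: { [B → . P d e], [B → . Y B], [B → . e B d], [B → . e], [P → . e], [Y → . c e b], [Y → . d P B], [Y → d P . B] }  — shift
  I5: { [P → e .] }  — reduce
  I6: { [Y → d P B .] }  — reduce
  I7: { [B → P . d e] }  — shift
  I8: { [B → . P d e], [B → . Y B], [B → . e B d], [B → . e], [B → Y . B], [P → . e], [Y → . c e b], [Y → . d P B] }  — shift
  I9: { [B → . P d e], [B → . Y B], [B → . e B d], [B → . e], [B → e . B d], [B → e .], [P → . e], [P → e .], [Y → . c e b], [Y → . d P B] }  — shift, 2 reduces
  I10: { [B → e B . d] }  — shift
  I11: { [B → e B d .] }  — reduce
  I12: { [B → Y B .] }  — reduce
  I13: { [B → P d . e] }  — shift
  I14: { [B → P d e .] }  — reduce
  I15: { [Y → c e . b] }  — shift
  I16: { [Y → c e b .] }  — reduce

I9 contains complete items [B → e .], [P → e .] — reduce-reduce conflict.

Answer: Yes — I9: [B → e .] vs [P → e .]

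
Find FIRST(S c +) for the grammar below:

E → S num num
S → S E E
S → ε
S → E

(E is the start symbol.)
FIRST sets of the non-terminals involved (from the grammar, by fixed-point iteration):
  FIRST(S) = { 'num', ε }

To compute FIRST(S c +), process the symbols left to right:
Symbol S is a non-terminal. Add FIRST(S) \ {ε} = { 'num' }
S is nullable (ε ∈ FIRST(S)), continue to the next symbol.
Symbol c is a terminal. Add 'c' and stop.
FIRST(S c +) = { 'c', 'num' }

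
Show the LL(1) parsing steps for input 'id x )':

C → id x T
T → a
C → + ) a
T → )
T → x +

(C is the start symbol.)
Stack is shown with the top on the left.

Stack     Input     Action
--------------------------
C $       id x ) $  output C → id x T
id x T $  id x ) $  match 'id'
x T $     x ) $     match 'x'
T $       ) $       output T → )
) $       ) $       match ')'
$         $         accept

The string is accepted.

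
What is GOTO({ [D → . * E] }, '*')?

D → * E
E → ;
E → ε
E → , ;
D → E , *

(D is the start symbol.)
{ [D → * . E], [E → . , ;], [E → . ;], [E → .] }

GOTO(I, '*') = CLOSURE({ [A → αX.β] : [A → α.Xβ] ∈ I, X = '*' })

Items with dot before '*', with the dot advanced:
  [D → . * E] → [D → * . E]
Closure of the advanced items:
  [D → * . E] has the dot before E: add [E → . ;], [E → .], [E → . , ;]

GOTO = { [D → * . E], [E → . , ;], [E → . ;], [E → .] }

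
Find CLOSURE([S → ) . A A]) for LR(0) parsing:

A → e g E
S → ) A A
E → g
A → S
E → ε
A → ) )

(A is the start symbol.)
Start with: [S → ) . A A]
  [S → ) . A A] has the dot before A: add [A → . e g E], [A → . S], [A → . ) )]
  [A → . S] has the dot before S: add [S → . ) A A]
No further items can be added.

CLOSURE = { [A → . ) )], [A → . S], [A → . e g E], [S → ) . A A], [S → . ) A A] }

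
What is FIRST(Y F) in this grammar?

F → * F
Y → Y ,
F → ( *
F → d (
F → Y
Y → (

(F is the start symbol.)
FIRST sets of the non-terminals involved (from the grammar, by fixed-point iteration):
  FIRST(Y) = { '(' }

To compute FIRST(Y F), process the symbols left to right:
Symbol Y is a non-terminal. Add FIRST(Y) \ {ε} = { '(' }
Y is not nullable (ε ∉ FIRST(Y)), so stop here.
FIRST(Y F) = { '(' }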